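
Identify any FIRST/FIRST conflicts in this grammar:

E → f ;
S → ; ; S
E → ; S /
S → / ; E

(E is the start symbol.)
A FIRST/FIRST conflict occurs when two productions N → α and N → β for the same non-terminal have FIRST(α) ∩ FIRST(β) ≠ ∅ (with ε ∈ FIRST of a nullable right-hand side, so two nullable alternatives also conflict).

Productions for E:
  E → f ;: FIRST = { 'f' }
  E → ; S /: FIRST = { ';' }
Productions for S:
  S → ; ; S: FIRST = { ';' }
  S → / ; E: FIRST = { '/' }

All alternatives of each non-terminal have pairwise disjoint FIRST sets.

Answer: No FIRST/FIRST conflicts.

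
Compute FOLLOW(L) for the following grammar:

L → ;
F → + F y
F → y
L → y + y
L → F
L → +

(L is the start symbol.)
To compute FOLLOW(L), find every occurrence of L on a right-hand side N → α L β: add FIRST(β) \ {ε}, and if β is empty or nullable also add FOLLOW(N). Iterate to a fixed point.

L is the start symbol, so $ ∈ FOLLOW(L).
L does not occur on any right-hand side.

Taking the union: FOLLOW(L) = { $ }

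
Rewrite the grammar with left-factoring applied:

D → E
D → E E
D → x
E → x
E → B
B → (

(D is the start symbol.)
Left-factoring transforms A → αβ₁ | αβ₂ into A → αA' and A' → β₁ | β₂
(α is the longest common prefix among the alternatives). Repeat until
no nonterminal has two alternatives with a common prefix.

Round 1: D has alternatives sharing prefix 'E'. Introduce D': D → E D'
  Add: D' → ε
  Add: D' → E

No remaining common prefixes — done.

Resulting grammar:
D → E D'
D' → ε
D' → E
D → x
E → x
E → B
B → (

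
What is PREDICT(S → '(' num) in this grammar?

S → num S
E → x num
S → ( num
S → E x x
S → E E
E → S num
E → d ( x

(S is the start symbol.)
{ '(' }

PREDICT(S → '(' num) = (FIRST(RHS) \ {ε}) ∪ (FOLLOW(S) if ε ∈ FIRST(RHS), i.e. RHS ⇒* ε)
FIRST('(' num) = { '(' }
ε ∉ FIRST('(' num), so FOLLOW(S) is not added.
PREDICT(S → '(' num) = { '(' }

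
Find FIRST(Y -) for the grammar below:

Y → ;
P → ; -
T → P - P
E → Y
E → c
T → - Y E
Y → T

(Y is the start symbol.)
FIRST sets of the non-terminals involved (from the grammar, by fixed-point iteration):
  FIRST(Y) = { '-', ';' }

To compute FIRST(Y -), process the symbols left to right:
Symbol Y is a non-terminal. Add FIRST(Y) \ {ε} = { '-', ';' }
Y is not nullable (ε ∉ FIRST(Y)), so stop here.
FIRST(Y -) = { '-', ';' }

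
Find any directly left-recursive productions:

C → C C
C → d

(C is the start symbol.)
Yes, C is left-recursive

Direct left recursion occurs when N → N α for some non-terminal N (the right-hand side begins with the left-hand side itself).

C → C C: LEFT RECURSIVE (starts with C)
C → d: starts with d

The grammar has direct left recursion on: C.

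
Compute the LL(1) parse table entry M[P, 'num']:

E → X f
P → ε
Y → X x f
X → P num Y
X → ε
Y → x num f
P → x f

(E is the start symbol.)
To find M[P, 'num'], we find productions for P where 'num' is in the predict set (PREDICT(N → α) = (FIRST(α) \ {ε}) ∪ (FOLLOW(N) if α ⇒* ε)).

Relevant sets:
  FOLLOW(P) = { 'num' }

P → ε: PREDICT = { 'num' }
  'num' is in predict set, so this production goes in M[P, 'num']
P → x f: PREDICT = { 'x' }

M[P, 'num'] = P → ε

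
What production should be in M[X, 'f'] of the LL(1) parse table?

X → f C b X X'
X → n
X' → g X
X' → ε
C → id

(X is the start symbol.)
X → f C b X X'

To find M[X, 'f'], we find productions for X where 'f' is in the predict set (PREDICT(N → α) = (FIRST(α) \ {ε}) ∪ (FOLLOW(N) if α ⇒* ε)).

X → f C b X X': PREDICT = { 'f' }
  'f' is in predict set, so this production goes in M[X, 'f']
X → n: PREDICT = { 'n' }

M[X, 'f'] = X → f C b X X'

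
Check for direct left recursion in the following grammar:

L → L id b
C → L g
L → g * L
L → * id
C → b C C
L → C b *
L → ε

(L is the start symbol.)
Direct left recursion occurs when N → N α for some non-terminal N (the right-hand side begins with the left-hand side itself).

L → L id b: LEFT RECURSIVE (starts with L)
C → L g: starts with L
L → g * L: starts with g
L → * id: starts with '*'
C → b C C: starts with b
L → C b *: starts with C
L → ε: starts with ε

The grammar has direct left recursion on: L.

Answer: Yes, L is left-recursive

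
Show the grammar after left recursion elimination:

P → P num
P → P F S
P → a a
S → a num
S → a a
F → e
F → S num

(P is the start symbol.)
P → a a P'
P' → num P'
P' → F S P'
P' → ε
S → a num
S → a a
F → e
F → S num

P is directly left-recursive. The standard transformation for
  A → A α₁ | ... | A α_m | β₁ | ... | β_n
is
  A  → β₁ A' | ... | β_n A'
  A' → α₁ A' | ... | α_m A' | ε

P → a a becomes P → a a P'
P → P num becomes P' → num P'
P → P F S becomes P' → F S P'
Add P' → ε

Productions for other non-terminals are unchanged:
  S → a num
  S → a a
  F → e
  F → S num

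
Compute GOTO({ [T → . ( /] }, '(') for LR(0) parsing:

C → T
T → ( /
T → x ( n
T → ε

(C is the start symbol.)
{ [T → ( . /] }

GOTO(I, '(') = CLOSURE({ [A → αX.β] : [A → α.Xβ] ∈ I, X = '(' })

Items with dot before '(', with the dot advanced:
  [T → . ( /] → [T → ( . /]
Closure adds nothing (no advanced item has the dot before a non-terminal).

GOTO = { [T → ( . /] }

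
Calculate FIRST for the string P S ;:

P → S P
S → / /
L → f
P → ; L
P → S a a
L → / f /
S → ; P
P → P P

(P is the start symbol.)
FIRST sets of the non-terminals involved (from the grammar, by fixed-point iteration):
  FIRST(P) = { '/', ';' }

To compute FIRST(P S ;), process the symbols left to right:
Symbol P is a non-terminal. Add FIRST(P) \ {ε} = { '/', ';' }
P is not nullable (ε ∉ FIRST(P)), so stop here.
FIRST(P S ;) = { '/', ';' }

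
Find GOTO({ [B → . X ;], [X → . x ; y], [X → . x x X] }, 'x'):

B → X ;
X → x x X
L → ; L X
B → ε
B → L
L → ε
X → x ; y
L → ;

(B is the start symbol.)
{ [X → x . ; y], [X → x . x X] }

GOTO(I, 'x') = CLOSURE({ [A → αX.β] : [A → α.Xβ] ∈ I, X = 'x' })

Items with dot before 'x', with the dot advanced:
  [X → . x ; y] → [X → x . ; y]
  [X → . x x X] → [X → x . x X]
Closure adds nothing (no advanced item has the dot before a non-terminal).

GOTO = { [X → x . ; y], [X → x . x X] }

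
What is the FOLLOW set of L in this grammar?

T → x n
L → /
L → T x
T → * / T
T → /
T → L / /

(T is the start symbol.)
In T → L / /: L is followed by '/' '/', add FIRST('/' '/') \ {ε} = { '/' }

Taking the union: FOLLOW(L) = { '/' }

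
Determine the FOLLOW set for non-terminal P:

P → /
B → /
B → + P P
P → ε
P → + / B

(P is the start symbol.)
P is the start symbol, so $ ∈ FOLLOW(P).
In B → + P P: P is followed by P, add FIRST(P) \ {ε} = { '+', '/' }
  P is nullable, so also add FOLLOW(B)
In B → + P P: P is at the end, add FOLLOW(B)

The FOLLOW sets referred to above (computed the same way, to a fixed point):
  FOLLOW(B) = { $, '+', '/' }

Taking the union: FOLLOW(P) = { $, '+', '/' }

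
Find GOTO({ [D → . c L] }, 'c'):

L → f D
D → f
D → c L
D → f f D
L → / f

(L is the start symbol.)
{ [D → c . L], [L → . / f], [L → . f D] }

GOTO(I, 'c') = CLOSURE({ [A → αX.β] : [A → α.Xβ] ∈ I, X = 'c' })

Items with dot before 'c', with the dot advanced:
  [D → . c L] → [D → c . L]
Closure of the advanced items:
  [D → c . L] has the dot before L: add [L → . f D], [L → . / f]

GOTO = { [D → c . L], [L → . / f], [L → . f D] }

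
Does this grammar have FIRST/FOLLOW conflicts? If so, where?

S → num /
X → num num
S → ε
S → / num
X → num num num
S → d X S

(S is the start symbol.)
A FIRST/FOLLOW conflict occurs when a non-terminal N has a nullable alternative N → β (β ⇒* ε) and another alternative N → α with FIRST(α) ∩ FOLLOW(N) ≠ ∅: on such a lookahead the parser cannot decide between expanding α and letting N vanish via β.

Nullable non-terminals: S.

S: nullable alternative(s) S → ε; FOLLOW(S) = { $ }
  S → num /: FIRST \ {ε} = { 'num' } — disjoint from FOLLOW(S)
  S → ε: FIRST \ {ε} = { } — this is the only nullable alternative, skip
  S → / num: FIRST \ {ε} = { '/' } — disjoint from FOLLOW(S)
  S → d X S: FIRST \ {ε} = { 'd' } — disjoint from FOLLOW(S)

X has no nullable alternative, so no FIRST/FOLLOW check is needed there.

No FIRST/FOLLOW conflicts found.

Answer: No FIRST/FOLLOW conflicts.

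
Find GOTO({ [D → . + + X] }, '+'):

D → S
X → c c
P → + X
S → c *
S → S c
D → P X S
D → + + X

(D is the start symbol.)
{ [D → + . + X] }

GOTO(I, '+') = CLOSURE({ [A → αX.β] : [A → α.Xβ] ∈ I, X = '+' })

Items with dot before '+', with the dot advanced:
  [D → . + + X] → [D → + . + X]
Closure adds nothing (no advanced item has the dot before a non-terminal).

GOTO = { [D → + . + X] }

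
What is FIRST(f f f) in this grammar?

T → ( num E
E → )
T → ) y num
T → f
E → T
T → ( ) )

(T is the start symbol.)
{ 'f' }

To compute FIRST(f f f), process the symbols left to right:
Symbol f is a terminal. Add 'f' and stop.
FIRST(f f f) = { 'f' }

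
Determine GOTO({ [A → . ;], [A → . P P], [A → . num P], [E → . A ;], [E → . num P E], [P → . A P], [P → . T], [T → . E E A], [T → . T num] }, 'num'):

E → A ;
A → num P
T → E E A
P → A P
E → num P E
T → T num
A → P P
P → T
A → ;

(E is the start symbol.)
{ [A → . ;], [A → . P P], [A → . num P], [A → num . P], [E → . A ;], [E → . num P E], [E → num . P E], [P → . A P], [P → . T], [T → . E E A], [T → . T num] }

GOTO(I, 'num') = CLOSURE({ [A → αX.β] : [A → α.Xβ] ∈ I, X = 'num' })

Items with dot before 'num', with the dot advanced:
  [A → . num P] → [A → num . P]
  [E → . num P E] → [E → num . P E]
Closure of the advanced items:
  [A → num . P] has the dot before P: add [P → . A P], [P → . T]
  [P → . A P] has the dot before A: add [A → . num P], [A → . P P], [A → . ;]
  [P → . T] has the dot before T: add [T → . E E A], [T → . T num]
  [T → . E E A] has the dot before E: add [E → . A ;], [E → . num P E]

GOTO = { [A → . ;], [A → . P P], [A → . num P], [A → num . P], [E → . A ;], [E → . num P E], [E → num . P E], [P → . A P], [P → . T], [T → . E E A], [T → . T num] }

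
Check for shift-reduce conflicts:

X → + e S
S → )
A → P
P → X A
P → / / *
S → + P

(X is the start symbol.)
Augment with X' → X and build the canonical LR(0) collection (I0 = CLOSURE({[X' → . X]}), then GOTO on every symbol after a dot until no new states appear). It has 14 states:
  I0: { [X → . + e S], [X' → . X] }  — shift
  I1: { [X → + . e S] }  — shift
  I2: { [X' → X .] }  — accept
  I3: { [S → . )], [S → . + P], [X → + e . S] }  — shift
  I4: { [S → ) .] }  — reduce
  I5: { [P → . / / *], [P → . X A], [S → + . P], [X → . + e S] }  — shift
  I6: { [X → + e S .] }  — reduce
  I7: { [P → / . / *] }  — shift
  I8: { [S → + P .] }  — reduce
  I9: { [A → . P], [P → . / / *], [P → . X A], [P → X . A], [X → . + e S] }  — shift
  I10: { [P → X A .] }  — reduce
  I11: { [A → P .] }  — reduce
  I12: { [P → / / . *] }  — shift
  I13: { [P → / / * .] }  — reduce

No state contains both a complete item and a shift item.

Answer: No shift-reduce conflicts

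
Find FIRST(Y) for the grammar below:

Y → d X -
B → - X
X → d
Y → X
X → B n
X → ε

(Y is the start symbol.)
{ '-', 'd', ε }

To compute FIRST(Y), examine every production with Y on the left-hand side, reading each right-hand side left to right until a non-nullable symbol is reached.

FIRST sets of the other non-terminals involved (by the same procedure, iterated to a fixed point):
  FIRST(X) = { '-', 'd', ε }

From Y → d X -:
  - d is a terminal: add 'd' and stop
From Y → X:
  - X is a non-terminal: add FIRST(X) \ {ε} = { '-', 'd' }
    X is nullable and nothing follows, so the whole right-hand side can vanish: ε ∈ FIRST(Y)

Collecting: FIRST(Y) = { '-', 'd', ε }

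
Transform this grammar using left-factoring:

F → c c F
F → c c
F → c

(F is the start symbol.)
F → c F'
F' → c F''
F'' → F
F'' → ε
F' → ε

Left-factoring transforms A → αβ₁ | αβ₂ into A → αA' and A' → β₁ | β₂
(α is the longest common prefix among the alternatives). Repeat until
no nonterminal has two alternatives with a common prefix.

Round 1: F has alternatives sharing prefix 'c'. Introduce F': F → c F'
  Add: F' → c F
  Add: F' → c
  Add: F' → ε

Round 2: F' has alternatives sharing prefix 'c'. Introduce F'': F' → c F''
  Add: F'' → F
  Add: F'' → ε

No remaining common prefixes — done.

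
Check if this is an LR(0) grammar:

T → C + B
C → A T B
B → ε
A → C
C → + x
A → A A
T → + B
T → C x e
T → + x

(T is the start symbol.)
No. Shift-reduce conflict between [B → .] and [C → + . x]

A grammar is LR(0) if no state in the canonical LR(0) collection has:
  - both a shift item (dot before a terminal) and a complete item (shift-reduce conflict), or
  - two or more complete items (reduce-reduce conflict; the accept item [T' → T .] counts as a complete item here).

Augment with T' → T and build the canonical LR(0) collection (I0 = CLOSURE({[T' → . T]}), then GOTO on every symbol after a dot until no new states appear). It has 14 states:
  I0: { [A → . A A], [A → . C], [C → . + x], [C → . A T B], [T → . + B], [T → . + x], [T → . C + B], [T → . C x e], [T' → . T] }  — shift
  I1: { [B → .], [C → + . x], [T → + . B], [T → + . x] }  — shift, reduce
  I2: { [A → . A A], [A → . C], [A → A . A], [C → . + x], [C → . A T B], [C → A . T B], [T → . + B], [T → . + x], [T → . C + B], [T → . C x e] }  — shift
  I3: { [A → C .], [T → C . + B], [T → C . x e] }  — shift, reduce
  I4: { [T' → T .] }  — accept
  I5: { [B → .], [T → C + . B] }  — reduce
  I6: { [T → C x . e] }  — shift
  I7: { [T → C x e .] }  — reduce
  I8: { [T → C + B .] }  — reduce
  I9: { [A → . A A], [A → . C], [A → A . A], [A → A A .], [C → . + x], [C → . A T B], [C → A . T B], [T → . + B], [T → . + x], [T → . C + B], [T → . C x e] }  — shift, reduce
  I10: { [B → .], [C → A T . B] }  — reduce
  I11: { [C → A T B .] }  — reduce
  I12: { [T → + B .] }  — reduce
  I13: { [C → + x .], [T → + x .] }  — 2 reduces

Conflict in state I1:
  Shift-reduce conflict between [B → .] and [C → + . x]
So the grammar is NOT LR(0).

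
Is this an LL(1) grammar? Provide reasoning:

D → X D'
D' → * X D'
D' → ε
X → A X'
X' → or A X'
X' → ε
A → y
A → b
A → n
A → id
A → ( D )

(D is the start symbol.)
Yes, the grammar is LL(1).

A grammar is LL(1) if for each non-terminal N with multiple productions, the predict sets of those productions are pairwise disjoint, where PREDICT(N → α) = (FIRST(α) \ {ε}) ∪ (FOLLOW(N) if α ⇒* ε).

Relevant sets:
  FOLLOW(D') = { $, ')' }
  FOLLOW(X') = { $, ')', '*' }

For D':
  PREDICT(D' → '*' X D') = { '*' }
  PREDICT(D' → ε) = { $, ')' }
For X':
  PREDICT(X' → or A X') = { 'or' }
  PREDICT(X' → ε) = { $, ')', '*' }
For A:
  PREDICT(A → y) = { 'y' }
  PREDICT(A → b) = { 'b' }
  PREDICT(A → n) = { 'n' }
  PREDICT(A → id) = { 'id' }
  PREDICT(A → '(' D ')') = { '(' }
D, X have a single production, so nothing to check there.

All predict sets are disjoint. The grammar IS LL(1).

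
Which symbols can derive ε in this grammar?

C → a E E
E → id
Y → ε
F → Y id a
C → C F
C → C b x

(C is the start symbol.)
{ 'Y' }

A non-terminal is nullable if it can derive ε (the empty string): either it has an ε-production, or it has a production whose right-hand side consists entirely of nullable non-terminals.

ε-productions: Y → ε
So Y is immediately nullable.
No further non-terminal can be added: every production for the remaining non-terminals contains a terminal or a non-nullable non-terminal.
Nullable = { 'Y' }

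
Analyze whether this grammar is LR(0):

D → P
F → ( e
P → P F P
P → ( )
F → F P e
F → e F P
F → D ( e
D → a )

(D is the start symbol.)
No. Shift-reduce conflict between [D → P .] and [D → . a )]

Augment with D' → D and build the canonical LR(0) collection (I0 = CLOSURE({[D' → . D]}), then GOTO on every symbol after a dot until no new states appear). It has 18 states:
  I0: { [D → . P], [D → . a )], [D' → . D], [P → . ( )], [P → . P F P] }  — shift
  I1: { [P → ( . )] }  — shift
  I2: { [D' → D .] }  — accept
  I3: { [D → . P], [D → . a )], [D → P .], [F → . ( e], [F → . D ( e], [F → . F P e], [F → . e F P], [P → . ( )], [P → . P F P], [P → P . F P] }  — shift, reduce
  I4: { [D → a . )] }  — shift
  I5: { [D → a ) .] }  — reduce
  I6: { [F → ( . e], [P → ( . )] }  — shift
  I7: { [F → D . ( e] }  — shift
  I8: { [F → F . P e], [P → . ( )], [P → . P F P], [P → P F . P] }  — shift
  I9: { [D → . P], [D → . a )], [F → . ( e], [F → . D ( e], [F → . F P e], [F → . e F P], [F → e . F P], [P → . ( )], [P → . P F P] }  — shift
  I10: { [F → F . P e], [F → e F . P], [P → . ( )], [P → . P F P] }  — shift
  I11: { [D → . P], [D → . a )], [F → . ( e], [F → . D ( e], [F → . F P e], [F → . e F P], [F → F P . e], [F → e F P .], [P → . ( )], [P → . P F P], [P → P . F P] }  — shift, reduce
  I12: { [D → . P], [D → . a )], [F → . ( e], [F → . D ( e], [F → . F P e], [F → . e F P], [F → F P e .], [F → e . F P], [P → . ( )], [P → . P F P] }  — shift, reduce
  I13: { [D → . P], [D → . a )], [F → . ( e], [F → . D ( e], [F → . F P e], [F → . e F P], [F → F P . e], [P → . ( )], [P → . P F P], [P → P . F P], [P → P F P .] }  — shift, reduce
  I14: { [F → D ( . e] }  — shift
  I15: { [F → D ( e .] }  — reduce
  I16: { [P → ( ) .] }  — reduce
  I17: { [F → ( e .] }  — reduce

Conflict in state I3:
  Shift-reduce conflict between [D → P .] and [D → . a )]
So the grammar is NOT LR(0).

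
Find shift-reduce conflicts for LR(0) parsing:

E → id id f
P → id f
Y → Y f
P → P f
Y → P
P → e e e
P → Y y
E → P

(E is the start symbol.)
A shift-reduce conflict occurs when an LR(0) state has both:
  - a complete (reduce) item [A → α .] (dot at the end), and
  - a shift item [B → β . c γ] (dot before a terminal).

Augment with E' → E and build the canonical LR(0) collection (I0 = CLOSURE({[E' → . E]}), then GOTO on every symbol after a dot until no new states appear). It has 14 states:
  I0: { [E → . P], [E → . id id f], [E' → . E], [P → . P f], [P → . Y y], [P → . e e e], [P → . id f], [Y → . P], [Y → . Y f] }  — shift
  I1: { [E' → E .] }  — accept
  I2: { [E → P .], [P → P . f], [Y → P .] }  — shift, 2 reduces
  I3: { [P → Y . y], [Y → Y . f] }  — shift
  I4: { [P → e . e e] }  — shift
  I5: { [E → id . id f], [P → id . f] }  — shift
  I6: { [P → id f .] }  — reduce
  I7: { [E → id id . f] }  — shift
  I8: { [E → id id f .] }  — reduce
  I9: { [P → e e . e] }  — shift
  I10: { [P → e e e .] }  — reduce
  I11: { [Y → Y f .] }  — reduce
  I12: { [P → Y y .] }  — reduce
  I13: { [P → P f .] }  — reduce

I2 contains reduce items [E → P .], [Y → P .] and shift item [P → P . f] — shift-reduce conflict.

Answer: Yes — I2: [E → P .] vs [P → P . f]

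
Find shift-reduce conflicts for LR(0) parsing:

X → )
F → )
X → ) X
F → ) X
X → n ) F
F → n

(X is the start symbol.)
A shift-reduce conflict occurs when an LR(0) state has both:
  - a complete (reduce) item [A → α .] (dot at the end), and
  - a shift item [B → β . c γ] (dot before a terminal).

Augment with X' → X and build the canonical LR(0) collection (I0 = CLOSURE({[X' → . X]}), then GOTO on every symbol after a dot until no new states appear). It has 10 states:
  I0: { [X → . ) X], [X → . )], [X → . n ) F], [X' → . X] }  — shift
  I1: { [X → ) . X], [X → ) .], [X → . ) X], [X → . )], [X → . n ) F] }  — shift, reduce
  I2: { [X' → X .] }  — accept
  I3: { [X → n . ) F] }  — shift
  I4: { [F → . ) X], [F → . )], [F → . n], [X → n ) . F] }  — shift
  I5: { [F → ) . X], [F → ) .], [X → . ) X], [X → . )], [X → . n ) F] }  — shift, reduce
  I6: { [X → n ) F .] }  — reduce
  I7: { [F → n .] }  — reduce
  I8: { [F → ) X .] }  — reduce
  I9: { [X → ) X .] }  — reduce

I1 contains reduce item [X → ) .] and shift items [X → . )], [X → . ) X], [X → . n ) F] — shift-reduce conflict.
I5 contains reduce item [F → ) .] and shift items [X → . )], [X → . ) X], [X → . n ) F] — shift-reduce conflict.

Answer: Yes — I1: [X → ) .] vs [X → . )]; I5: [F → ) .] vs [X → . )]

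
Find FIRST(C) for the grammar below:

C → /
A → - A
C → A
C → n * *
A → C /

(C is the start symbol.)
FIRST sets of the other non-terminals involved (by the same procedure, iterated to a fixed point):
  FIRST(A) = { '-', '/', 'n' }

From C → /:
  - '/' is a terminal: add '/' and stop
From C → A:
  - A is a non-terminal: add FIRST(A) \ {ε} = { '-', '/', 'n' }
    A is not nullable, so stop
From C → n * *:
  - n is a terminal: add 'n' and stop

Collecting: FIRST(C) = { '-', '/', 'n' }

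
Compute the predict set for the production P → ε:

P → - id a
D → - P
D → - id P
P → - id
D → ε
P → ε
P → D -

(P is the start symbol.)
{ $, '-' }

PREDICT(P → ε) = (FIRST(RHS) \ {ε}) ∪ (FOLLOW(P) if ε ∈ FIRST(RHS), i.e. RHS ⇒* ε)
The right-hand side is ε (FIRST(ε) = { ε }), so the predict set is FOLLOW(P) = { $, '-' }
PREDICT(P → ε) = { $, '-' }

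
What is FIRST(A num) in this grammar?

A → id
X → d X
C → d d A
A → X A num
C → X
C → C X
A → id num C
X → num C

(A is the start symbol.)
FIRST sets of the non-terminals involved (from the grammar, by fixed-point iteration):
  FIRST(A) = { 'd', 'id', 'num' }

To compute FIRST(A num), process the symbols left to right:
Symbol A is a non-terminal. Add FIRST(A) \ {ε} = { 'd', 'id', 'num' }
A is not nullable (ε ∉ FIRST(A)), so stop here.
FIRST(A num) = { 'd', 'id', 'num' }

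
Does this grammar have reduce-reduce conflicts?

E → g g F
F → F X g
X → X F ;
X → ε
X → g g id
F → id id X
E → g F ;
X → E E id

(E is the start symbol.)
Yes — I11: [E → g g F .] vs [X → .]

A reduce-reduce conflict occurs when an LR(0) state has two complete items [A → α .] and [B → β .] — both call for a reduction, and with no lookahead the parser cannot choose between them.

Augment with E' → E and build the canonical LR(0) collection (I0 = CLOSURE({[E' → . E]}), then GOTO on every symbol after a dot until no new states appear). It has 20 states:
  I0: { [E → . g F ;], [E → . g g F], [E' → . E] }  — shift
  I1: { [E' → E .] }  — accept
  I2: { [E → g . F ;], [E → g . g F], [F → . F X g], [F → . id id X] }  — shift
  I3: { [E → . g F ;], [E → . g g F], [E → g F . ;], [F → F . X g], [X → . E E id], [X → . X F ;], [X → . g g id], [X → .] }  — shift, reduce
  I4: { [E → g g . F], [F → . F X g], [F → . id id X] }  — shift
  I5: { [F → id . id X] }  — shift
  I6: { [E → . g F ;], [E → . g g F], [F → id id . X], [X → . E E id], [X → . X F ;], [X → . g g id], [X → .] }  — shift, reduce
  I7: { [E → . g F ;], [E → . g g F], [X → E . E id] }  — shift
  I8: { [F → . F X g], [F → . id id X], [F → id id X .], [X → X . F ;] }  — shift, reduce
  I9: { [E → g . F ;], [E → g . g F], [F → . F X g], [F → . id id X], [X → g . g id] }  — shift
  I10: { [E → g g . F], [F → . F X g], [F → . id id X], [X → g g . id] }  — shift
  I11: { [E → . g F ;], [E → . g g F], [E → g g F .], [F → F . X g], [X → . E E id], [X → . X F ;], [X → . g g id], [X → .] }  — shift, 2 reduces
  I12: { [F → id . id X], [X → g g id .] }  — shift, reduce
  I13: { [F → . F X g], [F → . id id X], [F → F X . g], [X → X . F ;] }  — shift
  I14: { [E → . g F ;], [E → . g g F], [F → F . X g], [X → . E E id], [X → . X F ;], [X → . g g id], [X → .], [X → X F . ;] }  — shift, reduce
  I15: { [F → F X g .] }  — reduce
  I16: { [X → X F ; .] }  — reduce
  I17: { [X → E E . id] }  — shift
  I18: { [X → E E id .] }  — reduce
  I19: { [E → g F ; .] }  — reduce

I11 contains complete items [E → g g F .], [X → .] — reduce-reduce conflict.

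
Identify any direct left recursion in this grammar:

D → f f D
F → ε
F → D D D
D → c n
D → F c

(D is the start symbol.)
Direct left recursion occurs when N → N α for some non-terminal N (the right-hand side begins with the left-hand side itself).

D → f f D: starts with f
F → ε: starts with ε
F → D D D: starts with D
D → c n: starts with c
D → F c: starts with F

No direct left recursion found.

Answer: No direct left recursion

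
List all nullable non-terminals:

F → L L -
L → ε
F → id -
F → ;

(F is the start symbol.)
A non-terminal is nullable if it can derive ε (the empty string): either it has an ε-production, or it has a production whose right-hand side consists entirely of nullable non-terminals.

ε-productions: L → ε
So L is immediately nullable.
No further non-terminal can be added: every production for the remaining non-terminals contains a terminal or a non-nullable non-terminal.
Nullable = { 'L' }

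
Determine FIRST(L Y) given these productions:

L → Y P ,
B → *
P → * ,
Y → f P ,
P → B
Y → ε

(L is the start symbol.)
FIRST sets of the non-terminals involved (from the grammar, by fixed-point iteration):
  FIRST(L) = { '*', 'f' }

To compute FIRST(L Y), process the symbols left to right:
Symbol L is a non-terminal. Add FIRST(L) \ {ε} = { '*', 'f' }
L is not nullable (ε ∉ FIRST(L)), so stop here.
FIRST(L Y) = { '*', 'f' }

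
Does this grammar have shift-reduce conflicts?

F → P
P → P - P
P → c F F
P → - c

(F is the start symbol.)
A shift-reduce conflict occurs when an LR(0) state has both:
  - a complete (reduce) item [A → α .] (dot at the end), and
  - a shift item [B → β . c γ] (dot before a terminal).

Augment with F' → F and build the canonical LR(0) collection (I0 = CLOSURE({[F' → . F]}), then GOTO on every symbol after a dot until no new states appear). It has 10 states:
  I0: { [F → . P], [F' → . F], [P → . - c], [P → . P - P], [P → . c F F] }  — shift
  I1: { [P → - . c] }  — shift
  I2: { [F' → F .] }  — accept
  I3: { [F → P .], [P → P . - P] }  — shift, reduce
  I4: { [F → . P], [P → . - c], [P → . P - P], [P → . c F F], [P → c . F F] }  — shift
  I5: { [F → . P], [P → . - c], [P → . P - P], [P → . c F F], [P → c F . F] }  — shift
  I6: { [P → c F F .] }  — reduce
  I7: { [P → . - c], [P → . P - P], [P → . c F F], [P → P - . P] }  — shift
  I8: { [P → P - P .], [P → P . - P] }  — shift, reduce
  I9: { [P → - c .] }  — reduce

I3 contains reduce item [F → P .] and shift item [P → P . - P] — shift-reduce conflict.
I8 contains reduce item [P → P - P .] and shift item [P → P . - P] — shift-reduce conflict.

Answer: Yes — I3: [F → P .] vs [P → P . - P]; I8: [P → P - P .] vs [P → P . - P]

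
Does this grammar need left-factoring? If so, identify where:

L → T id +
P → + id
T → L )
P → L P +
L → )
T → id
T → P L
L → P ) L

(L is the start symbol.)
No, left-factoring is not needed

Left-factoring is needed when two productions for the same non-terminal
share a common prefix on the right-hand side.

Productions for L:
  L → T id +
  L → )
  L → P ) L
Productions for P:
  P → + id
  P → L P +
Productions for T:
  T → L )
  T → id
  T → P L

No common prefixes found.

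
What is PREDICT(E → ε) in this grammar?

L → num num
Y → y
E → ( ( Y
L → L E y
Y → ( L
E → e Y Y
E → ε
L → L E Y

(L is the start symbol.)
{ '(', 'y' }

PREDICT(E → ε) = (FIRST(RHS) \ {ε}) ∪ (FOLLOW(E) if ε ∈ FIRST(RHS), i.e. RHS ⇒* ε)
The right-hand side is ε (FIRST(ε) = { ε }), so the predict set is FOLLOW(E) = { '(', 'y' }
PREDICT(E → ε) = { '(', 'y' }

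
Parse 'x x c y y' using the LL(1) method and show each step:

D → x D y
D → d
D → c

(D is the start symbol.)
Stack is shown with the top on the left.

Stack      Input        Action
------------------------------
D $        x x c y y $  output D → x D y
x D y $    x x c y y $  match 'x'
D y $      x c y y $    output D → x D y
x D y y $  x c y y $    match 'x'
D y y $    c y y $      output D → c
c y y $    c y y $      match 'c'
y y $      y y $        match 'y'
y $        y $          match 'y'
$          $            accept

The string is accepted.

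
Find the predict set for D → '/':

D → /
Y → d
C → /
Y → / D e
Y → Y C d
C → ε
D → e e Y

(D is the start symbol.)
{ '/' }

PREDICT(D → '/') = (FIRST(RHS) \ {ε}) ∪ (FOLLOW(D) if ε ∈ FIRST(RHS), i.e. RHS ⇒* ε)
FIRST('/') = { '/' }
ε ∉ FIRST('/'), so FOLLOW(D) is not added.
PREDICT(D → '/') = { '/' }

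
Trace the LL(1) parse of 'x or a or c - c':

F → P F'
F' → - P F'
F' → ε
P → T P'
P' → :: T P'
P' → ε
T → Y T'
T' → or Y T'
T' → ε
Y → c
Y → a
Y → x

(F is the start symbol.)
LL(1) parsing maintains a stack (initially the start symbol over $) and the input. At each step: if the stack top is a terminal, match it against the current input token; if it is a non-terminal N, replace it with the RHS of M[N, lookahead] (the unique production whose predict set contains the lookahead).

Stack is shown with the top on the left.

Stack            Input              Action
------------------------------------------
F $              x or a or c - c $  output F → P F'
P F' $           x or a or c - c $  output P → T P'
T P' F' $        x or a or c - c $  output T → Y T'
Y T' P' F' $     x or a or c - c $  output Y → x
x T' P' F' $     x or a or c - c $  match 'x'
T' P' F' $       or a or c - c $    output T' → or Y T'
or Y T' P' F' $  or a or c - c $    match 'or'
Y T' P' F' $     a or c - c $       output Y → a
a T' P' F' $     a or c - c $       match 'a'
T' P' F' $       or c - c $         output T' → or Y T'
or Y T' P' F' $  or c - c $         match 'or'
Y T' P' F' $     c - c $            output Y → c
c T' P' F' $     c - c $            match 'c'
T' P' F' $       - c $              output T' → ε
P' F' $          - c $              output P' → ε
F' $             - c $              output F' → - P F'
- P F' $         - c $              match '-'
P F' $           c $                output P → T P'
T P' F' $        c $                output T → Y T'
Y T' P' F' $     c $                output Y → c
c T' P' F' $     c $                match 'c'
T' P' F' $       $                  output T' → ε
P' F' $          $                  output P' → ε
F' $             $                  output F' → ε
$                $                  accept

The string is accepted.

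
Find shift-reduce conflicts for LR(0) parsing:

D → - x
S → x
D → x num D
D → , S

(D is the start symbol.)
A shift-reduce conflict occurs when an LR(0) state has both:
  - a complete (reduce) item [A → α .] (dot at the end), and
  - a shift item [B → β . c γ] (dot before a terminal).

Augment with D' → D and build the canonical LR(0) collection (I0 = CLOSURE({[D' → . D]}), then GOTO on every symbol after a dot until no new states appear). It has 10 states:
  I0: { [D → . , S], [D → . - x], [D → . x num D], [D' → . D] }  — shift
  I1: { [D → , . S], [S → . x] }  — shift
  I2: { [D → - . x] }  — shift
  I3: { [D' → D .] }  — accept
  I4: { [D → x . num D] }  — shift
  I5: { [D → . , S], [D → . - x], [D → . x num D], [D → x num . D] }  — shift
  I6: { [D → x num D .] }  — reduce
  I7: { [D → - x .] }  — reduce
  I8: { [D → , S .] }  — reduce
  I9: { [S → x .] }  — reduce

No state contains both a complete item and a shift item.

Answer: No shift-reduce conflicts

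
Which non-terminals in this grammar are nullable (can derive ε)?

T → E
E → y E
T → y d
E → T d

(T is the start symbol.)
None

There are no ε-productions, so no non-terminal can derive ε.
No non-terminals are nullable.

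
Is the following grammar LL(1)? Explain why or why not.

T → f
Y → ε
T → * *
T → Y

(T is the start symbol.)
A grammar is LL(1) if for each non-terminal N with multiple productions, the predict sets of those productions are pairwise disjoint, where PREDICT(N → α) = (FIRST(α) \ {ε}) ∪ (FOLLOW(N) if α ⇒* ε).

Relevant sets:
  FIRST(Y) = { ε }
  FOLLOW(T) = { $ }

For T:
  PREDICT(T → f) = { 'f' }
  PREDICT(T → '*' '*') = { '*' }
  PREDICT(T → Y) = { $ }
Y has a single production, so nothing to check there.

All predict sets are disjoint. The grammar IS LL(1).

Answer: Yes, the grammar is LL(1).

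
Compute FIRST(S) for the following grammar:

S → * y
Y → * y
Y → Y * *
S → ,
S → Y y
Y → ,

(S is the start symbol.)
{ '*', ',' }

To compute FIRST(S), examine every production with S on the left-hand side, reading each right-hand side left to right until a non-nullable symbol is reached.

FIRST sets of the other non-terminals involved (by the same procedure, iterated to a fixed point):
  FIRST(Y) = { '*', ',' }

From S → * y:
  - '*' is a terminal: add '*' and stop
From S → ,:
  - ',' is a terminal: add ',' and stop
From S → Y y:
  - Y is a non-terminal: add FIRST(Y) \ {ε} = { '*', ',' }
    Y is not nullable, so stop

Collecting: FIRST(S) = { '*', ',' }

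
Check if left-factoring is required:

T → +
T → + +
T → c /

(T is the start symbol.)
Yes, T has productions with common prefix '+'

Left-factoring is needed when two productions for the same non-terminal
share a common prefix on the right-hand side.

Productions for T:
  T → +
  T → + +
  T → c /

Found common prefix '+' in productions for T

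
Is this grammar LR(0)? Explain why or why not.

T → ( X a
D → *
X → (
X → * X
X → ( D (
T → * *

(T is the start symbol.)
No. Shift-reduce conflict between [X → ( .] and [D → . *]

Augment with T' → T and build the canonical LR(0) collection (I0 = CLOSURE({[T' → . T]}), then GOTO on every symbol after a dot until no new states appear). It has 13 states:
  I0: { [T → . ( X a], [T → . * *], [T' → . T] }  — shift
  I1: { [T → ( . X a], [X → . ( D (], [X → . (], [X → . * X] }  — shift
  I2: { [T → * . *] }  — shift
  I3: { [T' → T .] }  — accept
  I4: { [T → * * .] }  — reduce
  I5: { [D → . *], [X → ( . D (], [X → ( .] }  — shift, reduce
  I6: { [X → * . X], [X → . ( D (], [X → . (], [X → . * X] }  — shift
  I7: { [T → ( X . a] }  — shift
  I8: { [T → ( X a .] }  — reduce
  I9: { [X → * X .] }  — reduce
  I10: { [D → * .] }  — reduce
  I11: { [X → ( D . (] }  — shift
  I12: { [X → ( D ( .] }  — reduce

Conflict in state I5:
  Shift-reduce conflict between [X → ( .] and [D → . *]
So the grammar is NOT LR(0).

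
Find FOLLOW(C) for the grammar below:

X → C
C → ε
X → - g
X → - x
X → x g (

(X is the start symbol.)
To compute FOLLOW(C), find every occurrence of C on a right-hand side N → α C β: add FIRST(β) \ {ε}, and if β is empty or nullable also add FOLLOW(N). Iterate to a fixed point.

In X → C: C is at the end, add FOLLOW(X)

The FOLLOW sets referred to above (computed the same way, to a fixed point):
  FOLLOW(X) = { $ }

Taking the union: FOLLOW(C) = { $ }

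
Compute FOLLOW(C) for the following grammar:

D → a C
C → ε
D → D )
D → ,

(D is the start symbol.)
In D → a C: C is at the end, add FOLLOW(D)

The FOLLOW sets referred to above (computed the same way, to a fixed point):
  FOLLOW(D) = { $, ')' }

Taking the union: FOLLOW(C) = { $, ')' }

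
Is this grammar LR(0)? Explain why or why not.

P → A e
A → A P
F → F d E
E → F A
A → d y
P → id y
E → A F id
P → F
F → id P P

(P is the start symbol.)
No. Shift-reduce conflict between [P → F .] and [F → F . d E]

A grammar is LR(0) if no state in the canonical LR(0) collection has:
  - both a shift item (dot before a terminal) and a complete item (shift-reduce conflict), or
  - two or more complete items (reduce-reduce conflict; the accept item [P' → P .] counts as a complete item here).

Augment with P' → P and build the canonical LR(0) collection (I0 = CLOSURE({[P' → . P]}), then GOTO on every symbol after a dot until no new states appear). It has 21 states:
  I0: { [A → . A P], [A → . d y], [F → . F d E], [F → . id P P], [P → . A e], [P → . F], [P → . id y], [P' → . P] }  — shift
  I1: { [A → . A P], [A → . d y], [A → A . P], [F → . F d E], [F → . id P P], [P → . A e], [P → . F], [P → . id y], [P → A . e] }  — shift
  I2: { [F → F . d E], [P → F .] }  — shift, reduce
  I3: { [P' → P .] }  — accept
  I4: { [A → d . y] }  — shift
  I5: { [A → . A P], [A → . d y], [F → . F d E], [F → . id P P], [F → id . P P], [P → . A e], [P → . F], [P → . id y], [P → id . y] }  — shift
  I6: { [A → . A P], [A → . d y], [F → . F d E], [F → . id P P], [F → id P . P], [P → . A e], [P → . F], [P → . id y] }  — shift
  I7: { [P → id y .] }  — reduce
  I8: { [F → id P P .] }  — reduce
  I9: { [A → d y .] }  — reduce
  I10: { [A → . A P], [A → . d y], [E → . A F id], [E → . F A], [F → . F d E], [F → . id P P], [F → F d . E] }  — shift
  I11: { [A → . A P], [A → . d y], [A → A . P], [E → A . F id], [F → . F d E], [F → . id P P], [P → . A e], [P → . F], [P → . id y] }  — shift
  I12: { [F → F d E .] }  — reduce
  I13: { [A → . A P], [A → . d y], [E → F . A], [F → F . d E] }  — shift
  I14: { [A → . A P], [A → . d y], [F → . F d E], [F → . id P P], [F → id . P P], [P → . A e], [P → . F], [P → . id y] }  — shift
  I15: { [A → . A P], [A → . d y], [A → A . P], [E → F A .], [F → . F d E], [F → . id P P], [P → . A e], [P → . F], [P → . id y] }  — shift, reduce
  I16: { [A → . A P], [A → . d y], [A → d . y], [E → . A F id], [E → . F A], [F → . F d E], [F → . id P P], [F → F d . E] }  — shift
  I17: { [A → A P .] }  — reduce
  I18: { [E → A F . id], [F → F . d E], [P → F .] }  — shift, reduce
  I19: { [E → A F id .] }  — reduce
  I20: { [P → A e .] }  — reduce

Conflict in state I2:
  Shift-reduce conflict between [P → F .] and [F → F . d E]
So the grammar is NOT LR(0).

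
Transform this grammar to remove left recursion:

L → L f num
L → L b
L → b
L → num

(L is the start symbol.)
L is directly left-recursive. The standard transformation for
  A → A α₁ | ... | A α_m | β₁ | ... | β_n
is
  A  → β₁ A' | ... | β_n A'
  A' → α₁ A' | ... | α_m A' | ε

L → b becomes L → b L'
L → num becomes L → num L'
L → L f num becomes L' → f num L'
L → L b becomes L' → b L'
Add L' → ε

Resulting grammar:
L → b L'
L → num L'
L' → f num L'
L' → b L'
L' → ε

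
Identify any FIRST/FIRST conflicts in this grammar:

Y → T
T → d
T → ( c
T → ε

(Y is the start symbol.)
No FIRST/FIRST conflicts.

A FIRST/FIRST conflict occurs when two productions N → α and N → β for the same non-terminal have FIRST(α) ∩ FIRST(β) ≠ ∅ (with ε ∈ FIRST of a nullable right-hand side, so two nullable alternatives also conflict).

Productions for T:
  T → d: FIRST = { 'd' }
  T → ( c: FIRST = { '(' }
  T → ε: FIRST = { ε }
Y has only one production, so no FIRST/FIRST conflict is possible there.

All alternatives of each non-terminal have pairwise disjoint FIRST sets.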